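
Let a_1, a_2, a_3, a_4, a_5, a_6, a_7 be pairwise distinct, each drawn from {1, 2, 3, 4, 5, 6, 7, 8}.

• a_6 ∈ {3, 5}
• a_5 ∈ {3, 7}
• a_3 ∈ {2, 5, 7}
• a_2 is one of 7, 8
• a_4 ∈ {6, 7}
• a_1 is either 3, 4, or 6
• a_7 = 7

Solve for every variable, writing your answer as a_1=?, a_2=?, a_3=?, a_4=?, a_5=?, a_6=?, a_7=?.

a_7's domain is down to {7}, so a_7 = 7. So a_2, a_3, a_4, a_5 can't be 7.
a_2 has just one choice, so a_2 = 8.
a_4 must be 6 (only option left). Remove 6 from a_1.
a_5's domain is down to {3}, so a_5 = 3. Remove 3 from a_1, a_6.
a_6's domain is down to {5}, so a_6 = 5. Remove 5 from a_3.
a_1 must be 4 (only option left).
a_3 has just one choice, so a_3 = 2.

a_1=4, a_2=8, a_3=2, a_4=6, a_5=3, a_6=5, a_7=7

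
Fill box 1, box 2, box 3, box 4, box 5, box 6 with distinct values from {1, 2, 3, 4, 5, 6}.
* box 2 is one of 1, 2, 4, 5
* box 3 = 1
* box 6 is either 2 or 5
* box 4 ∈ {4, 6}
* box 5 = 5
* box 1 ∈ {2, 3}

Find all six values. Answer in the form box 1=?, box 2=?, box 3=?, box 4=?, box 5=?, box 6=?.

box 1=3, box 2=4, box 3=1, box 4=6, box 5=5, box 6=2

box 3 must be 1 (only option left). Eliminate 1 elsewhere: box 2.
box 5's domain is down to {5}, so box 5 = 5. So box 2, box 6 can't be 5.
box 6's domain is down to {2}, so box 6 = 2. Strike 2 from box 1, box 2.
box 1's domain is down to {3}, so box 1 = 3.
box 2's domain is down to {4}, so box 2 = 4. Remove 4 from box 4.
box 4 has just one choice, so box 4 = 6.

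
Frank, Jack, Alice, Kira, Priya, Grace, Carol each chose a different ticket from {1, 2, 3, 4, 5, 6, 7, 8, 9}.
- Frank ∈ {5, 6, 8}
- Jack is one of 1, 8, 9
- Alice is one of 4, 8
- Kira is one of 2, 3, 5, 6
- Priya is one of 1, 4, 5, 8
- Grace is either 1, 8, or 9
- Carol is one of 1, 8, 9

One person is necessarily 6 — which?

Frank

The 3 variables Jack, Grace, Carol are confined to {1, 8, 9}, which locks those values in; drop them from Frank, Alice, Priya.
That leaves Alice = 4. So Priya can't be 4.
Priya must be 5 (only option left). So Frank, Kira can't be 5.
So 6 goes to Frank.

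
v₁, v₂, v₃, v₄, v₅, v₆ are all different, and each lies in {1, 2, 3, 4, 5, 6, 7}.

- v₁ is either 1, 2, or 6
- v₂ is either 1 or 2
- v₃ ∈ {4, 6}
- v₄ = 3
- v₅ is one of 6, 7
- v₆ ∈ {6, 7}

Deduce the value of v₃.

4

v₄'s domain is down to {3}, so v₄ = 3.
The 5 still-open variables together cover exactly {1, 2, 4, 6, 7} — 5 values for 5 variables — and 4 appears only in v₃'s list, so v₃ = 4.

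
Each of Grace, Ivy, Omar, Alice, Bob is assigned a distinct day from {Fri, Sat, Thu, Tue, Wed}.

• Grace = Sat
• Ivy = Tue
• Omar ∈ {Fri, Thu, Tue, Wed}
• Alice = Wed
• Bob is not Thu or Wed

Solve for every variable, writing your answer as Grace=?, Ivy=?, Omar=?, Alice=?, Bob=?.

Grace=Sat, Ivy=Tue, Omar=Thu, Alice=Wed, Bob=Fri

Grace's domain is down to {Sat}, so Grace = Sat. Eliminate Sat elsewhere: Bob.
Ivy has just one choice, so Ivy = Tue. So Omar, Bob can't be Tue.
Alice must be Wed (only option left). So Omar can't be Wed.
Bob has just one choice, so Bob = Fri. So Omar can't be Fri.
That leaves Omar = Thu.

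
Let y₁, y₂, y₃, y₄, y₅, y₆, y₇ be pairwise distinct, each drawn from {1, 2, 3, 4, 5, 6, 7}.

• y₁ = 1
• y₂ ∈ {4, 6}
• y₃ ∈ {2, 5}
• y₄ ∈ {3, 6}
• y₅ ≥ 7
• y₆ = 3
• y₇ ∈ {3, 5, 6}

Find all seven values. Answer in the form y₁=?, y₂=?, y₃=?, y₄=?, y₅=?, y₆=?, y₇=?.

y₁=1, y₂=4, y₃=2, y₄=6, y₅=7, y₆=3, y₇=5

y₁'s domain is down to {1}, so y₁ = 1.
y₅ must be 7 (only option left).
That leaves y₆ = 3. Strike 3 from y₄, y₇.
y₄'s domain is down to {6}, so y₄ = 6. Strike 6 from y₂, y₇.
y₇ has just one choice, so y₇ = 5. Eliminate 5 elsewhere: y₃.
y₂ must be 4 (only option left).
y₃'s domain is down to {2}, so y₃ = 2.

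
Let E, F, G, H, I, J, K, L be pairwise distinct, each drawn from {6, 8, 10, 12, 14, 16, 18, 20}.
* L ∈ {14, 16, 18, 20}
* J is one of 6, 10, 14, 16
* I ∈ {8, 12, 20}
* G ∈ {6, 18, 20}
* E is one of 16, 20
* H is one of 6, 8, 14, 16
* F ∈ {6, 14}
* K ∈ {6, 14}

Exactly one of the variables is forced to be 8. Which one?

H

The 8 variables draw from only 8 values {6, 8, 10, 12, 14, 16, 18, 20}, so each is used; only J can be 10, hence J = 10.
The 7 still-open variables together cover exactly {6, 8, 12, 14, 16, 18, 20} — 7 values for 7 variables — and 12 appears only in I's list, so I = 12.
Among the 6 still-open variables, 8 fits only H (and all 6 values in {6, 8, 14, 16, 18, 20} must be used), so H = 8.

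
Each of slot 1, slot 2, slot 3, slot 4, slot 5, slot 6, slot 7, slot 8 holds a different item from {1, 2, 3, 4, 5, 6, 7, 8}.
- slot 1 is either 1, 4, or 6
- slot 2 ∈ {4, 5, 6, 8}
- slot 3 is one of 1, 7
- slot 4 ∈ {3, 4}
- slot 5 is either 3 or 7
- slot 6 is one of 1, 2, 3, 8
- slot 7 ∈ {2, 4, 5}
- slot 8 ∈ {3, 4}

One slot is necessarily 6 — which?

slot 1

slot 4 and slot 8 share exactly the 2 values {3, 4}; by pigeonhole those values go to them, so strike 3, 4 from slot 1, slot 2, slot 5, slot 6, slot 7.
slot 5 must be 7 (only option left). Eliminate 7 elsewhere: slot 3.
That leaves slot 3 = 1. Strike 1 from slot 1, slot 6.
So 6 goes to slot 1.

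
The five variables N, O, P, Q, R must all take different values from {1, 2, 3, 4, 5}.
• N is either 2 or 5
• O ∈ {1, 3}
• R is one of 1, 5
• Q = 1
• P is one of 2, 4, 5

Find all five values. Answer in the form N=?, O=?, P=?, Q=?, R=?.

Q has just one choice, so Q = 1. So O, R can't be 1.
R must be 5 (only option left). Remove 5 from N, P.
That leaves N = 2. Remove 2 from P.
O must be 3 (only option left).
P has just one choice, so P = 4.

N=2, O=3, P=4, Q=1, R=5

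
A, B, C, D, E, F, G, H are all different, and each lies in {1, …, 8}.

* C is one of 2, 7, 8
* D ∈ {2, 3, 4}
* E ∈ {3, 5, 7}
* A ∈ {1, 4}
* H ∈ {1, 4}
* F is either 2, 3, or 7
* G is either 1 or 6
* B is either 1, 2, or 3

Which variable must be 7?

F

Among the 8 variables, 5 fits only E (and all 8 values in {1, 2, 3, 4, 5, 6, 7, 8} must be used), so E = 5.
The 7 still-open variables together cover exactly {1, 2, 3, 4, 6, 7, 8} — 7 values for 7 variables — and 6 appears only in G's list, so G = 6.
Among the 6 still-open variables, 8 fits only C (and all 6 values in {1, 2, 3, 4, 7, 8} must be used), so C = 8.
The 5 still-open variables together cover exactly {1, 2, 3, 4, 7} — 5 values for 5 variables — and 7 appears only in F's list, so F = 7.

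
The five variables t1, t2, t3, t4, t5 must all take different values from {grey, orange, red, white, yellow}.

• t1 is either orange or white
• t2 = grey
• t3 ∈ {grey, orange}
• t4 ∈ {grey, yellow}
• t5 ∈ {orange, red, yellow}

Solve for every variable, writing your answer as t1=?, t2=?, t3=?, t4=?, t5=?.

t1=white, t2=grey, t3=orange, t4=yellow, t5=red

t2 has just one choice, so t2 = grey. So t3, t4 can't be grey.
t3 must be orange (only option left). So t1, t5 can't be orange.
t4 has just one choice, so t4 = yellow. Strike yellow from t5.
That leaves t5 = red.
t1 must be white (only option left).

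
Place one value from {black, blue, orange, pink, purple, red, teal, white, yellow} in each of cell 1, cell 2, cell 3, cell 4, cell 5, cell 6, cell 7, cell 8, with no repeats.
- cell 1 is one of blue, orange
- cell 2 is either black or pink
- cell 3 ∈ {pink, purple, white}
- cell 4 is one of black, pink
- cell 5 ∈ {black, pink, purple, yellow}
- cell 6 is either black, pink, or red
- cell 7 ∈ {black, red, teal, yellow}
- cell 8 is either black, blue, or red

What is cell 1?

cell 2 and cell 4 share exactly the 2 values {black, pink}; by pigeonhole those values go to them, so strike black, pink from cell 3, cell 5, cell 6, cell 7, cell 8.
cell 6 must be red (only option left). Remove red from cell 7, cell 8.
cell 8 has just one choice, so cell 8 = blue. Strike blue from cell 1.
So cell 1 = orange.

orange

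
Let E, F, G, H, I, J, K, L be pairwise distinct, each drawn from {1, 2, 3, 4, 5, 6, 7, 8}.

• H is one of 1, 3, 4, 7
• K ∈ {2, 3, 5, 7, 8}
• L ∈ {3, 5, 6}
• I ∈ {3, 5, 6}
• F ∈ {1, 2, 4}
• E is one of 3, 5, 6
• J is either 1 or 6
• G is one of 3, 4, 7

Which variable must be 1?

The 8 variables together cover exactly {1, 2, 3, 4, 5, 6, 7, 8} — 8 values for 8 variables — and 8 appears only in K's list, so K = 8.
The 7 still-open variables together cover exactly {1, 2, 3, 4, 5, 6, 7} — 7 values for 7 variables — and 2 appears only in F's list, so F = 2.
E, I, L share exactly the 3 values {3, 5, 6}; by pigeonhole those values go to them, so strike 3, 5, 6 from G, H, J.
So 1 goes to J.

J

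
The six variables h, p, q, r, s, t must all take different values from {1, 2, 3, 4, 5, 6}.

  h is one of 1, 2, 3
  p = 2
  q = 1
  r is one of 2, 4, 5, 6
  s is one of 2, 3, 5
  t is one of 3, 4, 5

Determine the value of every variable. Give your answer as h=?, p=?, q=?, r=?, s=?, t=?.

p has just one choice, so p = 2. Strike 2 from h, r, s.
q's domain is down to {1}, so q = 1. Eliminate 1 elsewhere: h.
h has just one choice, so h = 3. So s, t can't be 3.
s's domain is down to {5}, so s = 5. Remove 5 from r, t.
t has just one choice, so t = 4. Remove 4 from r.
r has just one choice, so r = 6.

h=3, p=2, q=1, r=6, s=5, t=4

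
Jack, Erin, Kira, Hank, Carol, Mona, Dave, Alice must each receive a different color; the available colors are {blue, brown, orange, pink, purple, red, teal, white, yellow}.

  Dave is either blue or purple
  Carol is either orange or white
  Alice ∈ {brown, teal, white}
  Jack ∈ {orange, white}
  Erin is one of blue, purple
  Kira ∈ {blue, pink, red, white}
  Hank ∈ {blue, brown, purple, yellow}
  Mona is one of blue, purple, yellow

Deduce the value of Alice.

teal

Jack and Carol between them cover only {orange, white} — a naked pair. Remove those values from Kira, Alice.
Erin and Dave between them cover only {blue, purple} — a naked pair. Remove those values from Kira, Hank, Mona.
That leaves Mona = yellow. Eliminate yellow elsewhere: Hank.
Hank must be brown (only option left). Remove brown from Alice.
So Alice = teal.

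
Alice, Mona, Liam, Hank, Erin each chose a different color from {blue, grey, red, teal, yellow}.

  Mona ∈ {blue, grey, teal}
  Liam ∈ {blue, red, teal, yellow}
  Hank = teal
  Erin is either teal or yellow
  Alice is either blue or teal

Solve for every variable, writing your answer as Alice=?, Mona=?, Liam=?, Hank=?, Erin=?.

Hank must be teal (only option left). Eliminate teal elsewhere: Alice, Mona, Liam, Erin.
Erin must be yellow (only option left). Eliminate yellow elsewhere: Liam.
Alice's domain is down to {blue}, so Alice = blue. So Mona, Liam can't be blue.
That leaves Mona = grey.
That leaves Liam = red.

Alice=blue, Mona=grey, Liam=red, Hank=teal, Erin=yellow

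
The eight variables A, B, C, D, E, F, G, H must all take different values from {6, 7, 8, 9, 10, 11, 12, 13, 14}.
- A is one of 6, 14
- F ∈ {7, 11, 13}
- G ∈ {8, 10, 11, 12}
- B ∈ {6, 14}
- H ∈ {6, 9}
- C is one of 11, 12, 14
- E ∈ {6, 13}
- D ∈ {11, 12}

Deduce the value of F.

7

A and B share exactly the 2 values {6, 14}; by pigeonhole those values go to them, so strike 6, 14 from C, E, H.
E must be 13 (only option left). Eliminate 13 elsewhere: F.
That leaves H = 9.
C and D between them cover only {11, 12} — a naked pair. Remove those values from F, G.
So F = 7.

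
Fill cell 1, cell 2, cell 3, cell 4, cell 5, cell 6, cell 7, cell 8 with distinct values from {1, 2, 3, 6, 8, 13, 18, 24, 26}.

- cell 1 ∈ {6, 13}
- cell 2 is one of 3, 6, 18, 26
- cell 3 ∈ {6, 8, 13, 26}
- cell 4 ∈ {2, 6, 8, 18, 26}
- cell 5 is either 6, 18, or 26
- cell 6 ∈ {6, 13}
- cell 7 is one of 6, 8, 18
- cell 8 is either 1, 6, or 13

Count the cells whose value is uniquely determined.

3

The 8 variables draw from only 8 values {1, 2, 3, 6, 8, 13, 18, 26}, so each is used; only cell 8 can be 1, hence cell 8 = 1.
The 7 still-open variables draw from only 7 values {2, 3, 6, 8, 13, 18, 26}, so each is used; only cell 4 can be 2, hence cell 4 = 2.
Among the 6 still-open variables, 3 fits only cell 2 (and all 6 values in {3, 6, 8, 13, 18, 26} must be used), so cell 2 = 3.
The 2 variables cell 1 and cell 6 are confined to {6, 13}, which locks those values in; drop them from cell 3, cell 5, cell 7.
Determined: cell 2=3, cell 4=2, cell 8=1. The other cells each still have more than one consistent value. That makes 3.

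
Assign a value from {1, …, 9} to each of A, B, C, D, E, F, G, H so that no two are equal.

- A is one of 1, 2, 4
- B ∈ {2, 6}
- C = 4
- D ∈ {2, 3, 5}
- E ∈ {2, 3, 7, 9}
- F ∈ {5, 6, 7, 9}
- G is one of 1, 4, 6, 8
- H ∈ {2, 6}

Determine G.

C has just one choice, so C = 4. Strike 4 from A, G.
B and H between them cover only {2, 6} — a naked pair. Remove those values from A, D, E, F, G.
A's domain is down to {1}, so A = 1. Strike 1 from G.
So G = 8.

8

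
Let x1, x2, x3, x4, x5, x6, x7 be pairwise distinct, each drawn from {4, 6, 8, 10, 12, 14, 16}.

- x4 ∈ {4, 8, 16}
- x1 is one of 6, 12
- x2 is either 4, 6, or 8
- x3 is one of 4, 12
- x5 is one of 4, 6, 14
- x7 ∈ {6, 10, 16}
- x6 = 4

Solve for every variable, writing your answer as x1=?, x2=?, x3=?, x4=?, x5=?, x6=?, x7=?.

x6 must be 4 (only option left). Strike 4 from x2, x3, x4, x5.
That leaves x3 = 12. Strike 12 from x1.
x1's domain is down to {6}, so x1 = 6. Remove 6 from x2, x5, x7.
x2 has just one choice, so x2 = 8. Eliminate 8 elsewhere: x4.
x4 must be 16 (only option left). So x7 can't be 16.
x5 must be 14 (only option left).
x7 has just one choice, so x7 = 10.

x1=6, x2=8, x3=12, x4=16, x5=14, x6=4, x7=10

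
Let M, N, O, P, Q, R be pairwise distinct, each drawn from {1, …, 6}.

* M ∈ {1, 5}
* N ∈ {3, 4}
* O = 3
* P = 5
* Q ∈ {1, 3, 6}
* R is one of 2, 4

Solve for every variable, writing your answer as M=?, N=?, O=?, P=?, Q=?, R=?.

O's domain is down to {3}, so O = 3. Strike 3 from N, Q.
P has just one choice, so P = 5. Strike 5 from M.
M must be 1 (only option left). Remove 1 from Q.
N has just one choice, so N = 4. So R can't be 4.
Q must be 6 (only option left).
R's domain is down to {2}, so R = 2.

M=1, N=4, O=3, P=5, Q=6, R=2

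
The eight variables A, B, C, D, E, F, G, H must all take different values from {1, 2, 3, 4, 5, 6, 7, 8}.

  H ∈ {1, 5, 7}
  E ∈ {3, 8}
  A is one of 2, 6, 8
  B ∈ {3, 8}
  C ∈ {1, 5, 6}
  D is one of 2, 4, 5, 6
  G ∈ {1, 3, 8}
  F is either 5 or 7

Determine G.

1

Among the 8 variables, 4 fits only D (and all 8 values in {1, 2, 3, 4, 5, 6, 7, 8} must be used), so D = 4.
The 7 still-open variables together cover exactly {1, 2, 3, 5, 6, 7, 8} — 7 values for 7 variables — and 2 appears only in A's list, so A = 2.
Among the 6 still-open variables, 6 fits only C (and all 6 values in {1, 3, 5, 6, 7, 8} must be used), so C = 6.
The 2 variables B and E are confined to {3, 8}, which locks those values in; drop them from G.
So G = 1.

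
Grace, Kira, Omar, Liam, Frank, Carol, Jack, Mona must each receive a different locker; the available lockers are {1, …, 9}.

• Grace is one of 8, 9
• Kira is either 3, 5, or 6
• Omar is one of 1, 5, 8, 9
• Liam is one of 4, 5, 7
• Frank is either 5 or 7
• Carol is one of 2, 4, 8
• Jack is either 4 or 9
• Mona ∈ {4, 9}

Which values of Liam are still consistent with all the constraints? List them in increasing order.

5, 7

The 2 variables Jack and Mona are confined to {4, 9}, which locks those values in; drop them from Grace, Omar, Liam, Carol.
Grace has just one choice, so Grace = 8. So Omar, Carol can't be 8.
Carol must be 2 (only option left).
Liam and Frank between them cover only {5, 7} — a naked pair. Remove those values from Kira, Omar.
That leaves Omar = 1.
No further eliminations apply; Liam can still be any of 5, 7.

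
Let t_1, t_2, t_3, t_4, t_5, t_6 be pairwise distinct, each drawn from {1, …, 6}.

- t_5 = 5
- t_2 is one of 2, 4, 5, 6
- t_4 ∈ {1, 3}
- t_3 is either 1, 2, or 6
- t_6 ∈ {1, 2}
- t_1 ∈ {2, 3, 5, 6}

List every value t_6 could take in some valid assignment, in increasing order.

1, 2

t_5 has just one choice, so t_5 = 5. So t_1, t_2 can't be 5.
The 5 still-open variables draw from only 5 values {1, 2, 3, 4, 6}, so each is used; only t_2 can be 4, hence t_2 = 4.
No further eliminations apply; t_6 can still be any of 1, 2.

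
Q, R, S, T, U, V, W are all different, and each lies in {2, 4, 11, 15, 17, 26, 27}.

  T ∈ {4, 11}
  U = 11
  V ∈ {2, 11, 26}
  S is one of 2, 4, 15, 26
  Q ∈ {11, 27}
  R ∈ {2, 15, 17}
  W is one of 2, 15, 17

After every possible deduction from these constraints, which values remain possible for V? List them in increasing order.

2, 26

U has just one choice, so U = 11. Eliminate 11 elsewhere: Q, T, V.
Q has just one choice, so Q = 27.
T's domain is down to {4}, so T = 4. Eliminate 4 elsewhere: S.
No further eliminations apply; V can still be any of 2, 26.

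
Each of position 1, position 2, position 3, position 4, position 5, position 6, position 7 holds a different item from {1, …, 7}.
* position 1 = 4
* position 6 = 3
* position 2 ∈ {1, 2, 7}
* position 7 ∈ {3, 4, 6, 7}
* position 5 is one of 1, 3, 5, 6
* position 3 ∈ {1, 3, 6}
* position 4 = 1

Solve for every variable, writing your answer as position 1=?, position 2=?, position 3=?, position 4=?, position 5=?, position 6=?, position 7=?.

position 1's domain is down to {4}, so position 1 = 4. Strike 4 from position 7.
position 4 has just one choice, so position 4 = 1. So position 2, position 3, position 5 can't be 1.
position 6 has just one choice, so position 6 = 3. Remove 3 from position 3, position 5, position 7.
position 3 has just one choice, so position 3 = 6. So position 5, position 7 can't be 6.
position 5 has just one choice, so position 5 = 5.
position 7's domain is down to {7}, so position 7 = 7. Eliminate 7 elsewhere: position 2.
position 2's domain is down to {2}, so position 2 = 2.

position 1=4, position 2=2, position 3=6, position 4=1, position 5=5, position 6=3, position 7=7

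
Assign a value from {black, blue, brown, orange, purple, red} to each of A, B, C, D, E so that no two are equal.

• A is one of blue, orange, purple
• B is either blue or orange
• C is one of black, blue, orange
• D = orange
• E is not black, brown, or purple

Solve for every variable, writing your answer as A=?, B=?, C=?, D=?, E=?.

A=purple, B=blue, C=black, D=orange, E=red

D has just one choice, so D = orange. Remove orange from A, B, C, E.
B's domain is down to {blue}, so B = blue. So A, C, E can't be blue.
That leaves C = black.
That leaves E = red.
A has just one choice, so A = purple.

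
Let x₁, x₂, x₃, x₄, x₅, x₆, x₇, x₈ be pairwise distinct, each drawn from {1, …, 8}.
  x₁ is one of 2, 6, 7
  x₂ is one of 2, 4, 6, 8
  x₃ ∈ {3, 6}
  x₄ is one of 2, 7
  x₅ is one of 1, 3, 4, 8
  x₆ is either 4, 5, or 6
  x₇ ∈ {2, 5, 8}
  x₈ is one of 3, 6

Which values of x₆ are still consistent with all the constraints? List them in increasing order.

The 8 variables draw from only 8 values {1, 2, 3, 4, 5, 6, 7, 8}, so each is used; only x₅ can be 1, hence x₅ = 1.
x₃ and x₈ between them cover only {3, 6} — a naked pair. Remove those values from x₁, x₂, x₆.
x₁ and x₄ between them cover only {2, 7} — a naked pair. Remove those values from x₂, x₇.
No further eliminations apply; x₆ can still be any of 4, 5.

4, 5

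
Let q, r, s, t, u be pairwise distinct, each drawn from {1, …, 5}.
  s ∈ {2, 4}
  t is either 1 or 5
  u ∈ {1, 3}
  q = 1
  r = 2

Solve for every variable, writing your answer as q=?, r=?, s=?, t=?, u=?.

q has just one choice, so q = 1. So t, u can't be 1.
r's domain is down to {2}, so r = 2. Strike 2 from s.
That leaves s = 4.
t's domain is down to {5}, so t = 5.
u has just one choice, so u = 3.

q=1, r=2, s=4, t=5, u=3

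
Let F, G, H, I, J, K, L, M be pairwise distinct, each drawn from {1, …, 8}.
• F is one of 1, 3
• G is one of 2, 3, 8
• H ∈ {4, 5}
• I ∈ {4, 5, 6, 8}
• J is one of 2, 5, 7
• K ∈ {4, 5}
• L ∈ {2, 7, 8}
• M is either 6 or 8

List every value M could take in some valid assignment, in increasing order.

The 8 variables draw from only 8 values {1, 2, 3, 4, 5, 6, 7, 8}, so each is used; only F can be 1, hence F = 1.
Among the 7 still-open variables, 3 fits only G (and all 7 values in {2, 3, 4, 5, 6, 7, 8} must be used), so G = 3.
H and K share exactly the 2 values {4, 5}; by pigeonhole those values go to them, so strike 4, 5 from I, J.
The 2 variables I and M are confined to {6, 8}, which locks those values in; drop them from L.
No further eliminations apply; M can still be any of 6, 8.

6, 8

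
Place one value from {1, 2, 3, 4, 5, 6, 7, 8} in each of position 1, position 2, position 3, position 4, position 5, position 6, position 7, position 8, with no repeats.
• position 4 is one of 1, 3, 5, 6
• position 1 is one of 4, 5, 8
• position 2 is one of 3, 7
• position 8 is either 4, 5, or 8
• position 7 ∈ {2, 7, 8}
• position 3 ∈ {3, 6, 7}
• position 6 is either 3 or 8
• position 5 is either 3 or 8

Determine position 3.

6

The 8 variables together cover exactly {1, 2, 3, 4, 5, 6, 7, 8} — 8 values for 8 variables — and 1 appears only in position 4's list, so position 4 = 1.
The 7 still-open variables together cover exactly {2, 3, 4, 5, 6, 7, 8} — 7 values for 7 variables — and 2 appears only in position 7's list, so position 7 = 2.
The 6 still-open variables draw from only 6 values {3, 4, 5, 6, 7, 8}, so each is used; only position 3 can be 6, hence position 3 = 6.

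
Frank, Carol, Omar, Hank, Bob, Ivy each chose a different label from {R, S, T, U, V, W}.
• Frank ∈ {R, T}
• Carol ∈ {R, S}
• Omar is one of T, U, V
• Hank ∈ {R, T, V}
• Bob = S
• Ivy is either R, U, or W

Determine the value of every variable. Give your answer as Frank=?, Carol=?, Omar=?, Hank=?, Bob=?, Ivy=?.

Bob's domain is down to {S}, so Bob = S. Strike S from Carol.
That leaves Carol = R. Remove R from Frank, Hank, Ivy.
Frank's domain is down to {T}, so Frank = T. Remove T from Omar, Hank.
Hank must be V (only option left). Remove V from Omar.
Omar has just one choice, so Omar = U. Strike U from Ivy.
Ivy's domain is down to {W}, so Ivy = W.

Frank=T, Carol=R, Omar=U, Hank=V, Bob=S, Ivy=W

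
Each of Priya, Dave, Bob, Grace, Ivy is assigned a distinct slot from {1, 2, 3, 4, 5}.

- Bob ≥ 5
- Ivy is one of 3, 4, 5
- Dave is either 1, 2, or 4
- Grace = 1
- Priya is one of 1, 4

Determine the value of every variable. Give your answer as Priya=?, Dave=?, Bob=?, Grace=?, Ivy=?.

Bob must be 5 (only option left). Eliminate 5 elsewhere: Ivy.
Grace's domain is down to {1}, so Grace = 1. Eliminate 1 elsewhere: Priya, Dave.
That leaves Priya = 4. Strike 4 from Dave, Ivy.
Dave must be 2 (only option left).
Ivy must be 3 (only option left).

Priya=4, Dave=2, Bob=5, Grace=1, Ivy=3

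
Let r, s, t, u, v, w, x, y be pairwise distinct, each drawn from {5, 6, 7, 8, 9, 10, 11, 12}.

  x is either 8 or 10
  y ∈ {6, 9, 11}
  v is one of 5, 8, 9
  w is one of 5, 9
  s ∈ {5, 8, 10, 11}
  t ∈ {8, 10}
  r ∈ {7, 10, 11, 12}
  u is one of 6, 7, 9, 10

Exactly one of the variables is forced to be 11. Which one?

The 8 variables together cover exactly {5, 6, 7, 8, 9, 10, 11, 12} — 8 values for 8 variables — and 12 appears only in r's list, so r = 12.
Among the 7 still-open variables, 7 fits only u (and all 7 values in {5, 6, 7, 8, 9, 10, 11} must be used), so u = 7.
Among the 6 still-open variables, 6 fits only y (and all 6 values in {5, 6, 8, 9, 10, 11} must be used), so y = 6.
Among the 5 still-open variables, 11 fits only s (and all 5 values in {5, 8, 9, 10, 11} must be used), so s = 11.

s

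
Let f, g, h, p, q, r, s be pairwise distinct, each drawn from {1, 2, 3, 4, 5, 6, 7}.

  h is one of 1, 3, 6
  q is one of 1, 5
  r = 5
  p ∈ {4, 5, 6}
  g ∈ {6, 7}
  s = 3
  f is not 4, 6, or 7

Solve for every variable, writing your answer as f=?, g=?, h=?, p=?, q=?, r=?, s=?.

r's domain is down to {5}, so r = 5. Eliminate 5 elsewhere: f, p, q.
s must be 3 (only option left). So f, h can't be 3.
q must be 1 (only option left). Strike 1 from f, h.
That leaves f = 2.
h's domain is down to {6}, so h = 6. Remove 6 from g, p.
p must be 4 (only option left).
g must be 7 (only option left).

f=2, g=7, h=6, p=4, q=1, r=5, s=3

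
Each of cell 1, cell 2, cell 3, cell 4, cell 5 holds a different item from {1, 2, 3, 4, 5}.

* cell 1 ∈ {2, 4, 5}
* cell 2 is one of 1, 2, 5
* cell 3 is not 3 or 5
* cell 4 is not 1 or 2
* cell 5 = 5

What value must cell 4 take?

3

cell 5 must be 5 (only option left). Remove 5 from cell 1, cell 2, cell 4.
The 4 still-open variables draw from only 4 values {1, 2, 3, 4}, so each is used; only cell 4 can be 3, hence cell 4 = 3.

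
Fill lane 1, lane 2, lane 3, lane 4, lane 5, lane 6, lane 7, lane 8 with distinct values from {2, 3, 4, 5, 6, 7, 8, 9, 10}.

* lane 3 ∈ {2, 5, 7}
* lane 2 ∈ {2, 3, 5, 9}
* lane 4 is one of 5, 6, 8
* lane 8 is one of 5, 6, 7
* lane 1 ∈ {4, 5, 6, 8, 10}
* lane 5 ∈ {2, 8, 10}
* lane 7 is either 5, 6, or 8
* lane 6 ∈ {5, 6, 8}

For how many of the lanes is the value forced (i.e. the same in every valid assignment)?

4

The 3 variables lane 4, lane 6, lane 7 are confined to {5, 6, 8}, which locks those values in; drop them from lane 1, lane 2, lane 3, lane 5, lane 8.
That leaves lane 8 = 7. So lane 3 can't be 7.
lane 3's domain is down to {2}, so lane 3 = 2. Eliminate 2 elsewhere: lane 2, lane 5.
lane 5's domain is down to {10}, so lane 5 = 10. Strike 10 from lane 1.
lane 1's domain is down to {4}, so lane 1 = 4.
Determined: lane 1=4, lane 3=2, lane 5=10, lane 8=7. The other lanes each still have more than one consistent value. That makes 4.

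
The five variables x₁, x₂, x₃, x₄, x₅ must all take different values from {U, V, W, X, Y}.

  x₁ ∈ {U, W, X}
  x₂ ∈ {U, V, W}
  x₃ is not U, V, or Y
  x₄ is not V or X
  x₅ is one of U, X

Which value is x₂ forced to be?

V

The 5 variables draw from only 5 values {U, V, W, X, Y}, so each is used; only x₂ can be V, hence x₂ = V.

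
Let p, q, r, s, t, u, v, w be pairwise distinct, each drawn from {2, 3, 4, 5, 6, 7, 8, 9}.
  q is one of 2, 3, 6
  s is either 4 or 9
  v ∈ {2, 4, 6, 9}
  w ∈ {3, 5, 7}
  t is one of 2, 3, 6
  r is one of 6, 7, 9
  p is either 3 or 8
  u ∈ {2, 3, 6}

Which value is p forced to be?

8

The 8 variables together cover exactly {2, 3, 4, 5, 6, 7, 8, 9} — 8 values for 8 variables — and 5 appears only in w's list, so w = 5.
The 7 still-open variables draw from only 7 values {2, 3, 4, 6, 7, 8, 9}, so each is used; only r can be 7, hence r = 7.
The 6 still-open variables draw from only 6 values {2, 3, 4, 6, 8, 9}, so each is used; only p can be 8, hence p = 8.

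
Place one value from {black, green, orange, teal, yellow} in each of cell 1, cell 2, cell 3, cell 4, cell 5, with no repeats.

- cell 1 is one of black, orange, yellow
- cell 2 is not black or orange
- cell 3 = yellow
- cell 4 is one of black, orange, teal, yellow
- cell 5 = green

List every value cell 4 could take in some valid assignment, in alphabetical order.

cell 3 must be yellow (only option left). Strike yellow from cell 1, cell 2, cell 4.
cell 5 has just one choice, so cell 5 = green. So cell 2 can't be green.
cell 2 must be teal (only option left). Remove teal from cell 4.
No further eliminations apply; cell 4 can still be any of black, orange.

black, orange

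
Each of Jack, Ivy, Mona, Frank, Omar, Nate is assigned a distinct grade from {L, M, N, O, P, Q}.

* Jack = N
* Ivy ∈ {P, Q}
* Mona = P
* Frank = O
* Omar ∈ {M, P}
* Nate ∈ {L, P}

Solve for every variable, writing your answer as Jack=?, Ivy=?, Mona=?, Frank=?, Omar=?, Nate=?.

Jack=N, Ivy=Q, Mona=P, Frank=O, Omar=M, Nate=L

Jack must be N (only option left).
Mona's domain is down to {P}, so Mona = P. Strike P from Ivy, Omar, Nate.
Frank must be O (only option left).
Omar must be M (only option left).
That leaves Nate = L.
Ivy's domain is down to {Q}, so Ivy = Q.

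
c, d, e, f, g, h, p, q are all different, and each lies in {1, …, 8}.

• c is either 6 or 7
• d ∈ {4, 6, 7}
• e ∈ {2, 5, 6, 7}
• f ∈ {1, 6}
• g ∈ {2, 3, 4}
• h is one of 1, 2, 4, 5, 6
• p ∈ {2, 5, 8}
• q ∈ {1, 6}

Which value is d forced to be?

The 8 variables draw from only 8 values {1, 2, 3, 4, 5, 6, 7, 8}, so each is used; only g can be 3, hence g = 3.
The 7 still-open variables draw from only 7 values {1, 2, 4, 5, 6, 7, 8}, so each is used; only p can be 8, hence p = 8.
f and q share exactly the 2 values {1, 6}; by pigeonhole those values go to them, so strike 1, 6 from c, d, e, h.
That leaves c = 7. Eliminate 7 elsewhere: d, e.
So d = 4.

4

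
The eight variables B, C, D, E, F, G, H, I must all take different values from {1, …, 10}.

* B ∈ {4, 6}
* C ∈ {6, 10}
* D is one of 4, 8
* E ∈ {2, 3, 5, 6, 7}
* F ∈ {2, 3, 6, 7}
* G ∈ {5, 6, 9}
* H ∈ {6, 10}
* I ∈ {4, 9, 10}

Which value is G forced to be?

C and H share exactly the 2 values {6, 10}; by pigeonhole those values go to them, so strike 6, 10 from B, E, F, G, I.
B must be 4 (only option left). Eliminate 4 elsewhere: D, I.
D has just one choice, so D = 8.
I's domain is down to {9}, so I = 9. So G can't be 9.
So G = 5.

5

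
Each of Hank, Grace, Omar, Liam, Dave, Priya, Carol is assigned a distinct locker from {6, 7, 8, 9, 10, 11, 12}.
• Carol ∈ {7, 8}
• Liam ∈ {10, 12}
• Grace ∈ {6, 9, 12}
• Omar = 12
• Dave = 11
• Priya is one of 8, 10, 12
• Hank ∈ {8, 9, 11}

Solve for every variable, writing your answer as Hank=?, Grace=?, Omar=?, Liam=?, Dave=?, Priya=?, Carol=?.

Hank=9, Grace=6, Omar=12, Liam=10, Dave=11, Priya=8, Carol=7

Omar's domain is down to {12}, so Omar = 12. So Grace, Liam, Priya can't be 12.
Liam must be 10 (only option left). Eliminate 10 elsewhere: Priya.
Dave has just one choice, so Dave = 11. Strike 11 from Hank.
Priya has just one choice, so Priya = 8. Eliminate 8 elsewhere: Hank, Carol.
Carol has just one choice, so Carol = 7.
Hank has just one choice, so Hank = 9. Eliminate 9 elsewhere: Grace.
Grace's domain is down to {6}, so Grace = 6.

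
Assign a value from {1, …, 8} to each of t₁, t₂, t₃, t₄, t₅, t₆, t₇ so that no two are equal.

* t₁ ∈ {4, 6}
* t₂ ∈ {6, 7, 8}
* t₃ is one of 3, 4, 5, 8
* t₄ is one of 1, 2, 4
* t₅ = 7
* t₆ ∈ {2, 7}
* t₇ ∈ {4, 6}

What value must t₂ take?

t₅ must be 7 (only option left). Remove 7 from t₂, t₆.
t₆ must be 2 (only option left). Eliminate 2 elsewhere: t₄.
The 2 variables t₁ and t₇ are confined to {4, 6}, which locks those values in; drop them from t₂, t₃, t₄.
So t₂ = 8.

8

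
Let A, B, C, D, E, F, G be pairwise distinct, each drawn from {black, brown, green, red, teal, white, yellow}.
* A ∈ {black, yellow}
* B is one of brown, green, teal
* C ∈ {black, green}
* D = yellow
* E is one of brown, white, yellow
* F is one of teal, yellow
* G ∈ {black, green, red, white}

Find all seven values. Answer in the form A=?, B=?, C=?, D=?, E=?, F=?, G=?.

D's domain is down to {yellow}, so D = yellow. So A, E, F can't be yellow.
F must be teal (only option left). Eliminate teal elsewhere: B.
A's domain is down to {black}, so A = black. Eliminate black elsewhere: C, G.
C has just one choice, so C = green. Strike green from B, G.
B's domain is down to {brown}, so B = brown. Eliminate brown elsewhere: E.
That leaves E = white. Remove white from G.
That leaves G = red.

A=black, B=brown, C=green, D=yellow, E=white, F=teal, G=red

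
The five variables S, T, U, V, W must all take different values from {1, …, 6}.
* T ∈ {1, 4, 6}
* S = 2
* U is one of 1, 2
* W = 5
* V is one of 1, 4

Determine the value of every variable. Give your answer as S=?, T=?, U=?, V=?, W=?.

S must be 2 (only option left). Eliminate 2 elsewhere: U.
That leaves U = 1. Strike 1 from T, V.
That leaves V = 4. So T can't be 4.
That leaves W = 5.
T's domain is down to {6}, so T = 6.

S=2, T=6, U=1, V=4, W=5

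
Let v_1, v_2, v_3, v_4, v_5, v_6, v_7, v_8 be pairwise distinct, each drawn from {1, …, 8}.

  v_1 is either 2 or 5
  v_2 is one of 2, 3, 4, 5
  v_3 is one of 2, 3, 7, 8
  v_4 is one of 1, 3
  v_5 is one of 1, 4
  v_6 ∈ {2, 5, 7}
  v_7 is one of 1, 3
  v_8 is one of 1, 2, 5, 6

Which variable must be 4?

The 8 variables draw from only 8 values {1, 2, 3, 4, 5, 6, 7, 8}, so each is used; only v_8 can be 6, hence v_8 = 6.
The 7 still-open variables draw from only 7 values {1, 2, 3, 4, 5, 7, 8}, so each is used; only v_3 can be 8, hence v_3 = 8.
The 6 still-open variables together cover exactly {1, 2, 3, 4, 5, 7} — 6 values for 6 variables — and 7 appears only in v_6's list, so v_6 = 7.
v_4 and v_7 share exactly the 2 values {1, 3}; by pigeonhole those values go to them, so strike 1, 3 from v_2, v_5.

v_5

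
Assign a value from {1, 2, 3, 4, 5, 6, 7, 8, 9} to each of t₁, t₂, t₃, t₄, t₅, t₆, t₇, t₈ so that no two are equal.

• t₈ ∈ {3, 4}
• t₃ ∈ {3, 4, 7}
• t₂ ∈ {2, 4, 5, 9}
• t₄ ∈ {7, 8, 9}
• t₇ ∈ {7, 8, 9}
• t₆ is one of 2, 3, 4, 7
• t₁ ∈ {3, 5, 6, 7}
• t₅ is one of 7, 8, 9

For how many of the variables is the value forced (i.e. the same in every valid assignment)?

3

The 8 variables draw from only 8 values {2, 3, 4, 5, 6, 7, 8, 9}, so each is used; only t₁ can be 6, hence t₁ = 6.
The 7 still-open variables together cover exactly {2, 3, 4, 5, 7, 8, 9} — 7 values for 7 variables — and 5 appears only in t₂'s list, so t₂ = 5.
Among the 6 still-open variables, 2 fits only t₆ (and all 6 values in {2, 3, 4, 7, 8, 9} must be used), so t₆ = 2.
t₄, t₅, t₇ share exactly the 3 values {7, 8, 9}; by pigeonhole those values go to them, so strike 7, 8, 9 from t₃.
Determined: t₁=6, t₂=5, t₆=2. The other variables each still have more than one consistent value. That makes 3.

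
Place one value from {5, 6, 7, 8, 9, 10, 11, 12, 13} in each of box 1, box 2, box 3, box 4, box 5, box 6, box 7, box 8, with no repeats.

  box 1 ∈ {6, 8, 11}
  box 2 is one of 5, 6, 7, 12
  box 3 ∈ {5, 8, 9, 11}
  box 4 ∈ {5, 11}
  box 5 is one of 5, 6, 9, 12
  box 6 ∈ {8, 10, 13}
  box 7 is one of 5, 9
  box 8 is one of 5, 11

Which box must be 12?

box 4 and box 8 share exactly the 2 values {5, 11}; by pigeonhole those values go to them, so strike 5, 11 from box 1, box 2, box 3, box 5, box 7.
That leaves box 7 = 9. Strike 9 from box 3, box 5.
That leaves box 3 = 8. Remove 8 from box 1, box 6.
box 1's domain is down to {6}, so box 1 = 6. Eliminate 6 elsewhere: box 2, box 5.
So 12 goes to box 5.

box 5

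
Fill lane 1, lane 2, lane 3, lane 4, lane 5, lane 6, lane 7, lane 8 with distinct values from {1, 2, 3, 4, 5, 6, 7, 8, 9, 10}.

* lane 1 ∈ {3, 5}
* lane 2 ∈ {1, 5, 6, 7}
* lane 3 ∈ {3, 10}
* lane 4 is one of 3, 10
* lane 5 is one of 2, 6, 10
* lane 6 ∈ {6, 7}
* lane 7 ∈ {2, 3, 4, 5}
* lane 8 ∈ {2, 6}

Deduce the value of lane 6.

Among the 8 variables, 1 fits only lane 2 (and all 8 values in {1, 2, 3, 4, 5, 6, 7, 10} must be used), so lane 2 = 1.
The 7 still-open variables draw from only 7 values {2, 3, 4, 5, 6, 7, 10}, so each is used; only lane 7 can be 4, hence lane 7 = 4.
Among the 6 still-open variables, 5 fits only lane 1 (and all 6 values in {2, 3, 5, 6, 7, 10} must be used), so lane 1 = 5.
The 5 still-open variables draw from only 5 values {2, 3, 6, 7, 10}, so each is used; only lane 6 can be 7, hence lane 6 = 7.

7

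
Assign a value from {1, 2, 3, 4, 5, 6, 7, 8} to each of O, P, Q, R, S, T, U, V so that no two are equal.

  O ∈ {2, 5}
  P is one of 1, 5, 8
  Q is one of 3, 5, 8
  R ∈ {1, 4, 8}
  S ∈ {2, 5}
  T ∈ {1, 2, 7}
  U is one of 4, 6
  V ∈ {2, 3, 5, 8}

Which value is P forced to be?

1

Among the 8 variables, 6 fits only U (and all 8 values in {1, 2, 3, 4, 5, 6, 7, 8} must be used), so U = 6.
The 7 still-open variables draw from only 7 values {1, 2, 3, 4, 5, 7, 8}, so each is used; only R can be 4, hence R = 4.
Among the 6 still-open variables, 7 fits only T (and all 6 values in {1, 2, 3, 5, 7, 8} must be used), so T = 7.
Among the 5 still-open variables, 1 fits only P (and all 5 values in {1, 2, 3, 5, 8} must be used), so P = 1.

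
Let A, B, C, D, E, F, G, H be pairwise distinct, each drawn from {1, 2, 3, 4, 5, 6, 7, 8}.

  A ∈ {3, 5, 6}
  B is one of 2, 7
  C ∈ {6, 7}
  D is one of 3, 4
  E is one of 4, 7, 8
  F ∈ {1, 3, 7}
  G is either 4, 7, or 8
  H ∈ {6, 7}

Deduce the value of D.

The 8 variables draw from only 8 values {1, 2, 3, 4, 5, 6, 7, 8}, so each is used; only F can be 1, hence F = 1.
The 7 still-open variables together cover exactly {2, 3, 4, 5, 6, 7, 8} — 7 values for 7 variables — and 2 appears only in B's list, so B = 2.
The 6 still-open variables together cover exactly {3, 4, 5, 6, 7, 8} — 6 values for 6 variables — and 5 appears only in A's list, so A = 5.
The 5 still-open variables draw from only 5 values {3, 4, 6, 7, 8}, so each is used; only D can be 3, hence D = 3.

3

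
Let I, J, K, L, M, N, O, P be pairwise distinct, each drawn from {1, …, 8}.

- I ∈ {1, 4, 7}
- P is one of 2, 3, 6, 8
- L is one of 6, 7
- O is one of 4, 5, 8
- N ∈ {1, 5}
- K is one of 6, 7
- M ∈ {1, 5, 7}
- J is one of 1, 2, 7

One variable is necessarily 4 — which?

The 8 variables draw from only 8 values {1, 2, 3, 4, 5, 6, 7, 8}, so each is used; only P can be 3, hence P = 3.
The 7 still-open variables draw from only 7 values {1, 2, 4, 5, 6, 7, 8}, so each is used; only J can be 2, hence J = 2.
Among the 6 still-open variables, 8 fits only O (and all 6 values in {1, 4, 5, 6, 7, 8} must be used), so O = 8.
The 5 still-open variables draw from only 5 values {1, 4, 5, 6, 7}, so each is used; only I can be 4, hence I = 4.

I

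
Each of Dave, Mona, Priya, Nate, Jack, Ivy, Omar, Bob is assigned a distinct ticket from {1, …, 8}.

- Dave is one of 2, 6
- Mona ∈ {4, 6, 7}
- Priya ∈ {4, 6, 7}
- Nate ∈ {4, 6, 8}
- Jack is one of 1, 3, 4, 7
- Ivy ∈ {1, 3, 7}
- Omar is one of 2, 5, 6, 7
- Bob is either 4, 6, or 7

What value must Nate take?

8

The 8 variables together cover exactly {1, 2, 3, 4, 5, 6, 7, 8} — 8 values for 8 variables — and 5 appears only in Omar's list, so Omar = 5.
The 7 still-open variables together cover exactly {1, 2, 3, 4, 6, 7, 8} — 7 values for 7 variables — and 2 appears only in Dave's list, so Dave = 2.
The 6 still-open variables together cover exactly {1, 3, 4, 6, 7, 8} — 6 values for 6 variables — and 8 appears only in Nate's list, so Nate = 8.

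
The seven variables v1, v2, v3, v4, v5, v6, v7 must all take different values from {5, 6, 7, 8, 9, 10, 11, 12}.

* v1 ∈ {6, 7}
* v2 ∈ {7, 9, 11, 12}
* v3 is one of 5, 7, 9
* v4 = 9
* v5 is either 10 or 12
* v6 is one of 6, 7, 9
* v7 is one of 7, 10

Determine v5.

v4 must be 9 (only option left). Eliminate 9 elsewhere: v2, v3, v6.
The 6 still-open variables together cover exactly {5, 6, 7, 10, 11, 12} — 6 values for 6 variables — and 5 appears only in v3's list, so v3 = 5.
The 5 still-open variables draw from only 5 values {6, 7, 10, 11, 12}, so each is used; only v2 can be 11, hence v2 = 11.
The 4 still-open variables together cover exactly {6, 7, 10, 12} — 4 values for 4 variables — and 12 appears only in v5's list, so v5 = 12.

12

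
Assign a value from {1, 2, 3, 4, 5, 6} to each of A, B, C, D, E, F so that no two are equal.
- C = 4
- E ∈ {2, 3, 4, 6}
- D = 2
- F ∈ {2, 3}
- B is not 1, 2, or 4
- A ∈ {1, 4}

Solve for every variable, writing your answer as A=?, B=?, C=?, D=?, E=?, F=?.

C's domain is down to {4}, so C = 4. Remove 4 from A, E.
D must be 2 (only option left). Eliminate 2 elsewhere: E, F.
That leaves F = 3. Eliminate 3 elsewhere: B, E.
That leaves A = 1.
E must be 6 (only option left). Eliminate 6 elsewhere: B.
That leaves B = 5.

A=1, B=5, C=4, D=2, E=6, F=3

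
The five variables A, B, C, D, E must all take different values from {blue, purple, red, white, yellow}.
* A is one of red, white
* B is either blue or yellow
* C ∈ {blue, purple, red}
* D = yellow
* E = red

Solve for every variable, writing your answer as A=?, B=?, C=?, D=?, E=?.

D's domain is down to {yellow}, so D = yellow. Eliminate yellow elsewhere: B.
E has just one choice, so E = red. Eliminate red elsewhere: A, C.
A has just one choice, so A = white.
That leaves B = blue. Eliminate blue elsewhere: C.
C must be purple (only option left).

A=white, B=blue, C=purple, D=yellow, E=red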